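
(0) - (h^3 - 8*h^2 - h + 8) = -h^3 + 8*h^2 + h - 8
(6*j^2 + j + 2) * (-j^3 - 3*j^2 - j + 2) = -6*j^5 - 19*j^4 - 11*j^3 + 5*j^2 + 4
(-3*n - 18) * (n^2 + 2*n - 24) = -3*n^3 - 24*n^2 + 36*n + 432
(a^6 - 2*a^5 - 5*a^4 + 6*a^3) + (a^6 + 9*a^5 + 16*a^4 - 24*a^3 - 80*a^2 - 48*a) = 2*a^6 + 7*a^5 + 11*a^4 - 18*a^3 - 80*a^2 - 48*a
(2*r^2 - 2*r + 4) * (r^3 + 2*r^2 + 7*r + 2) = 2*r^5 + 2*r^4 + 14*r^3 - 2*r^2 + 24*r + 8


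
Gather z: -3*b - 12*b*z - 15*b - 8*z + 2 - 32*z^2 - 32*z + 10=-18*b - 32*z^2 + z*(-12*b - 40) + 12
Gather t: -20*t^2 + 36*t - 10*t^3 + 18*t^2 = -10*t^3 - 2*t^2 + 36*t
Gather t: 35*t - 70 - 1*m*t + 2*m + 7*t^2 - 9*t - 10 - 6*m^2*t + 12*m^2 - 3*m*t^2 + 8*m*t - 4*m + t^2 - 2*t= 12*m^2 - 2*m + t^2*(8 - 3*m) + t*(-6*m^2 + 7*m + 24) - 80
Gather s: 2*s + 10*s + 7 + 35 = 12*s + 42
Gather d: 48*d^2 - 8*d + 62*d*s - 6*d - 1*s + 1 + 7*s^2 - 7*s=48*d^2 + d*(62*s - 14) + 7*s^2 - 8*s + 1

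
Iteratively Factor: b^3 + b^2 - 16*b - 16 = (b + 4)*(b^2 - 3*b - 4) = (b - 4)*(b + 4)*(b + 1)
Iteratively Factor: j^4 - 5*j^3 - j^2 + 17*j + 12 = (j - 3)*(j^3 - 2*j^2 - 7*j - 4) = (j - 4)*(j - 3)*(j^2 + 2*j + 1) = (j - 4)*(j - 3)*(j + 1)*(j + 1)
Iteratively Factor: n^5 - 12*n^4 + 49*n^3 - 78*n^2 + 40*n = (n)*(n^4 - 12*n^3 + 49*n^2 - 78*n + 40) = n*(n - 2)*(n^3 - 10*n^2 + 29*n - 20) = n*(n - 5)*(n - 2)*(n^2 - 5*n + 4) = n*(n - 5)*(n - 2)*(n - 1)*(n - 4)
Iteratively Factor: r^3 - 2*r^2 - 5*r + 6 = (r + 2)*(r^2 - 4*r + 3) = (r - 1)*(r + 2)*(r - 3)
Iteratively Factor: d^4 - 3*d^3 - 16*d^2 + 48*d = (d)*(d^3 - 3*d^2 - 16*d + 48) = d*(d + 4)*(d^2 - 7*d + 12) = d*(d - 3)*(d + 4)*(d - 4)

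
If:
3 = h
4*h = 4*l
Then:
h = 3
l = 3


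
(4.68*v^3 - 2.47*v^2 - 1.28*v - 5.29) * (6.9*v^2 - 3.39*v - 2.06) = 32.292*v^5 - 32.9082*v^4 - 10.0995*v^3 - 27.0736*v^2 + 20.5699*v + 10.8974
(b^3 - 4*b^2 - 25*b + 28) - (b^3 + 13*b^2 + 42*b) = -17*b^2 - 67*b + 28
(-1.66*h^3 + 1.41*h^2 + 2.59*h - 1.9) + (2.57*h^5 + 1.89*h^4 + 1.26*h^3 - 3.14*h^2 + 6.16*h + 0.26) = 2.57*h^5 + 1.89*h^4 - 0.4*h^3 - 1.73*h^2 + 8.75*h - 1.64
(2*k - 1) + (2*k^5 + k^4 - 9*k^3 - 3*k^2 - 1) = 2*k^5 + k^4 - 9*k^3 - 3*k^2 + 2*k - 2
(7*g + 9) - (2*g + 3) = 5*g + 6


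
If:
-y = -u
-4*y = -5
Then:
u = 5/4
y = 5/4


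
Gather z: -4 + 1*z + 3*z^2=3*z^2 + z - 4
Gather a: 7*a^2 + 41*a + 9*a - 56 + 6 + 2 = 7*a^2 + 50*a - 48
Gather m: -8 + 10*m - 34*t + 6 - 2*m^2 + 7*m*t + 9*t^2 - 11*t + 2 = -2*m^2 + m*(7*t + 10) + 9*t^2 - 45*t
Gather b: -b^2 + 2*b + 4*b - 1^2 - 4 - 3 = -b^2 + 6*b - 8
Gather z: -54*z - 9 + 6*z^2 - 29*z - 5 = 6*z^2 - 83*z - 14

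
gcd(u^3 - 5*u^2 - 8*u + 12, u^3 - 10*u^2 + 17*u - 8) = u - 1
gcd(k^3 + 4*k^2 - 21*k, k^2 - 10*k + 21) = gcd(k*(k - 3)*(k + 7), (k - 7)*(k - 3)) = k - 3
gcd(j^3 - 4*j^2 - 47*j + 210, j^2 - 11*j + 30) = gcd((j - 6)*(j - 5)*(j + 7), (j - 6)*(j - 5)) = j^2 - 11*j + 30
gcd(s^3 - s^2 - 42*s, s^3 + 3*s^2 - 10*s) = s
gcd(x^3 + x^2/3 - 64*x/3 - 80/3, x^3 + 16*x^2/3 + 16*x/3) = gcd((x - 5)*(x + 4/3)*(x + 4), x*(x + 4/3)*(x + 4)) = x^2 + 16*x/3 + 16/3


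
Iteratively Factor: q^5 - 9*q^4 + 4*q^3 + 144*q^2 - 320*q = (q - 5)*(q^4 - 4*q^3 - 16*q^2 + 64*q) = (q - 5)*(q - 4)*(q^3 - 16*q) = (q - 5)*(q - 4)^2*(q^2 + 4*q) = q*(q - 5)*(q - 4)^2*(q + 4)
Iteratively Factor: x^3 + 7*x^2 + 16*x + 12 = (x + 2)*(x^2 + 5*x + 6) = (x + 2)*(x + 3)*(x + 2)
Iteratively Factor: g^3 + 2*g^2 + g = (g)*(g^2 + 2*g + 1) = g*(g + 1)*(g + 1)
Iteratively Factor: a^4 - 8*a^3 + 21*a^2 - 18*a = (a)*(a^3 - 8*a^2 + 21*a - 18) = a*(a - 3)*(a^2 - 5*a + 6) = a*(a - 3)*(a - 2)*(a - 3)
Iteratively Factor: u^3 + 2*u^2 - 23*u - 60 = (u - 5)*(u^2 + 7*u + 12) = (u - 5)*(u + 4)*(u + 3)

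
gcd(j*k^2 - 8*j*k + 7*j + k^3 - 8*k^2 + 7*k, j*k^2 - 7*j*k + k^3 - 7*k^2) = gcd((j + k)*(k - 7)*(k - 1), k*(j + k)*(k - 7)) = j*k - 7*j + k^2 - 7*k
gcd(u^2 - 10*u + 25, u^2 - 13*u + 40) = u - 5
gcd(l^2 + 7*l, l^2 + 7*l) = l^2 + 7*l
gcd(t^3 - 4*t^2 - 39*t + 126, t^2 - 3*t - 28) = t - 7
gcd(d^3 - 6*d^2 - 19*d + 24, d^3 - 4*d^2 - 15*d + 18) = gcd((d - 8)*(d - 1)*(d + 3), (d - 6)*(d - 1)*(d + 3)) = d^2 + 2*d - 3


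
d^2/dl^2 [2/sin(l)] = 2*(cos(l)^2 + 1)/sin(l)^3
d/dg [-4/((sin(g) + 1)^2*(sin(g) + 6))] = 4*(3*sin(g) + 13)*cos(g)/((sin(g) + 1)^3*(sin(g) + 6)^2)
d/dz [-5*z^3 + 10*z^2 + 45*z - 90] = -15*z^2 + 20*z + 45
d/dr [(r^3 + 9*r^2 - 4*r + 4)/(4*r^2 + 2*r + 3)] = (4*r^4 + 4*r^3 + 43*r^2 + 22*r - 20)/(16*r^4 + 16*r^3 + 28*r^2 + 12*r + 9)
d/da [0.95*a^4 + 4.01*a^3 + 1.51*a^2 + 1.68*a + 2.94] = 3.8*a^3 + 12.03*a^2 + 3.02*a + 1.68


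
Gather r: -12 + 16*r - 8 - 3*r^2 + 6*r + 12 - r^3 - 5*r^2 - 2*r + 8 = -r^3 - 8*r^2 + 20*r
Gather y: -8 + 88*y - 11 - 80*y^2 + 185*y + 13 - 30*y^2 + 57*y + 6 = -110*y^2 + 330*y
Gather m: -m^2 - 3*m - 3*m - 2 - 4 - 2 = -m^2 - 6*m - 8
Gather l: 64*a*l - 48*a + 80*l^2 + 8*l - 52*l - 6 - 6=-48*a + 80*l^2 + l*(64*a - 44) - 12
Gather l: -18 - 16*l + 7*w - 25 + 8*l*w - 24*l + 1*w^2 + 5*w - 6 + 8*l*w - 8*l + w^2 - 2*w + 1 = l*(16*w - 48) + 2*w^2 + 10*w - 48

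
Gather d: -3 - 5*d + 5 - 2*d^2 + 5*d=2 - 2*d^2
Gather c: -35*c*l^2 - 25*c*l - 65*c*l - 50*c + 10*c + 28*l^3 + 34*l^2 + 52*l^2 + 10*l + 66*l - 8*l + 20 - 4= c*(-35*l^2 - 90*l - 40) + 28*l^3 + 86*l^2 + 68*l + 16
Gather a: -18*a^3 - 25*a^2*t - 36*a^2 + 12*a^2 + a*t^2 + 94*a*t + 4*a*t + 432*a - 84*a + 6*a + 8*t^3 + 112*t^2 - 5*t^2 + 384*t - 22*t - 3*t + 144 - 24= -18*a^3 + a^2*(-25*t - 24) + a*(t^2 + 98*t + 354) + 8*t^3 + 107*t^2 + 359*t + 120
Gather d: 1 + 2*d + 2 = 2*d + 3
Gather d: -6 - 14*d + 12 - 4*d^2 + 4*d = -4*d^2 - 10*d + 6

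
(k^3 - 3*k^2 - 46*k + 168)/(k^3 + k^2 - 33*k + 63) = (k^2 - 10*k + 24)/(k^2 - 6*k + 9)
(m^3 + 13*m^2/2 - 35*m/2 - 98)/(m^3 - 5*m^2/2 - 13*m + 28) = (m + 7)/(m - 2)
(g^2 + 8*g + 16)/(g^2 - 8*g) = (g^2 + 8*g + 16)/(g*(g - 8))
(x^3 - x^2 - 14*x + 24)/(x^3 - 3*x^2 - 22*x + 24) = (x^2 - 5*x + 6)/(x^2 - 7*x + 6)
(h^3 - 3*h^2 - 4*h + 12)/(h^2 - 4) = h - 3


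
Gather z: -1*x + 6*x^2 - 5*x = 6*x^2 - 6*x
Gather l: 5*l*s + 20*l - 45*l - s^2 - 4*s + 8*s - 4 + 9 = l*(5*s - 25) - s^2 + 4*s + 5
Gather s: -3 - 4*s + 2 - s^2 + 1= -s^2 - 4*s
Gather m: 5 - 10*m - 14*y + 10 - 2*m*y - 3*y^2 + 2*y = m*(-2*y - 10) - 3*y^2 - 12*y + 15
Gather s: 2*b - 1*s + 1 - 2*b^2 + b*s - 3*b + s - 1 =-2*b^2 + b*s - b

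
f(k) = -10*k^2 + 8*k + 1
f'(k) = 8 - 20*k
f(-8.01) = -704.68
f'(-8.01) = 168.20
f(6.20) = -333.80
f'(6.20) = -116.00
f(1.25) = -4.62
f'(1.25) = -17.00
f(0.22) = 2.28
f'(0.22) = 3.60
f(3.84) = -115.74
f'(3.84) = -68.80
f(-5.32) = -324.58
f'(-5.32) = 114.40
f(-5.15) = -305.42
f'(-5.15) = 111.00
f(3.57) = -97.89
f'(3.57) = -63.40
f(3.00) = -65.00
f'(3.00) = -52.00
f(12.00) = -1343.00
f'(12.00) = -232.00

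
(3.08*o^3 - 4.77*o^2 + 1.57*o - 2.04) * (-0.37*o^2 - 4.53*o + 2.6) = -1.1396*o^5 - 12.1875*o^4 + 29.0352*o^3 - 18.7593*o^2 + 13.3232*o - 5.304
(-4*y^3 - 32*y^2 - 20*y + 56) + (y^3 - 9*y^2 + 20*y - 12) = -3*y^3 - 41*y^2 + 44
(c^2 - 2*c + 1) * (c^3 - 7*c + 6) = c^5 - 2*c^4 - 6*c^3 + 20*c^2 - 19*c + 6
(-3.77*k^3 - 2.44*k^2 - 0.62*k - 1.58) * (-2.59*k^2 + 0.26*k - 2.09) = 9.7643*k^5 + 5.3394*k^4 + 8.8507*k^3 + 9.0306*k^2 + 0.885*k + 3.3022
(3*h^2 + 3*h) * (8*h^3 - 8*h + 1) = 24*h^5 + 24*h^4 - 24*h^3 - 21*h^2 + 3*h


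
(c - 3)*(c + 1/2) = c^2 - 5*c/2 - 3/2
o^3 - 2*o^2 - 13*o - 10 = (o - 5)*(o + 1)*(o + 2)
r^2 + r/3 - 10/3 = (r - 5/3)*(r + 2)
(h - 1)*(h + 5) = h^2 + 4*h - 5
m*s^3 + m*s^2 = s^2*(m*s + m)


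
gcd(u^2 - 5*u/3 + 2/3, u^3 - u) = u - 1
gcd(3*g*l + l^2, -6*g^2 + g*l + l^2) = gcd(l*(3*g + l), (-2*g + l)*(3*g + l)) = 3*g + l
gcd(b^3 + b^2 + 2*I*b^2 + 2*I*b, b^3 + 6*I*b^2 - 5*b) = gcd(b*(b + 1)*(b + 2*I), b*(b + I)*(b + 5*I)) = b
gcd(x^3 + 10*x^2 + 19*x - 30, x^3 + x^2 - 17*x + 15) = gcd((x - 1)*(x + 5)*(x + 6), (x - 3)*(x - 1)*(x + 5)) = x^2 + 4*x - 5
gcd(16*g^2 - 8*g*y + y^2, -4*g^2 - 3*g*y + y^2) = -4*g + y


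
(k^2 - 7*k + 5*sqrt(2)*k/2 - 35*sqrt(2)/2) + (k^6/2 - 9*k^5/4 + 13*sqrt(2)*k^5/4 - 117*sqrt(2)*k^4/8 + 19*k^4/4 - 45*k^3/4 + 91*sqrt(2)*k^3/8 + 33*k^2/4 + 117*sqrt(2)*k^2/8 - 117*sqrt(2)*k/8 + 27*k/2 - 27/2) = k^6/2 - 9*k^5/4 + 13*sqrt(2)*k^5/4 - 117*sqrt(2)*k^4/8 + 19*k^4/4 - 45*k^3/4 + 91*sqrt(2)*k^3/8 + 37*k^2/4 + 117*sqrt(2)*k^2/8 - 97*sqrt(2)*k/8 + 13*k/2 - 35*sqrt(2)/2 - 27/2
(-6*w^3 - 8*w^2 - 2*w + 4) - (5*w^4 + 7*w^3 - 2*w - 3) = -5*w^4 - 13*w^3 - 8*w^2 + 7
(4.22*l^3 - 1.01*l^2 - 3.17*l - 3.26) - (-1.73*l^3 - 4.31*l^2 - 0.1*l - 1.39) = 5.95*l^3 + 3.3*l^2 - 3.07*l - 1.87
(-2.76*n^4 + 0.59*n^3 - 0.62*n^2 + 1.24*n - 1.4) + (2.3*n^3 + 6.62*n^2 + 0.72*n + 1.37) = -2.76*n^4 + 2.89*n^3 + 6.0*n^2 + 1.96*n - 0.0299999999999998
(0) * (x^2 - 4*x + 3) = 0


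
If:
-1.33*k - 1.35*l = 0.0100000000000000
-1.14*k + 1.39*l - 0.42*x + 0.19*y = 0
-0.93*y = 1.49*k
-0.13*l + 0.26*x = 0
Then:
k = -0.00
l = -0.00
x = -0.00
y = 0.01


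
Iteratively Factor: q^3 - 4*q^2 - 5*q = (q)*(q^2 - 4*q - 5) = q*(q - 5)*(q + 1)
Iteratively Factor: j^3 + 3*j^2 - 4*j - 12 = (j - 2)*(j^2 + 5*j + 6) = (j - 2)*(j + 3)*(j + 2)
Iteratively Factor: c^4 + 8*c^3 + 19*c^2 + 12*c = (c)*(c^3 + 8*c^2 + 19*c + 12) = c*(c + 1)*(c^2 + 7*c + 12) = c*(c + 1)*(c + 3)*(c + 4)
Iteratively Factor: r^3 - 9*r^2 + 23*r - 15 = (r - 1)*(r^2 - 8*r + 15) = (r - 5)*(r - 1)*(r - 3)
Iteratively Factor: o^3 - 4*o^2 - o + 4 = (o - 4)*(o^2 - 1) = (o - 4)*(o - 1)*(o + 1)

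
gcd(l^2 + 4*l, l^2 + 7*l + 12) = l + 4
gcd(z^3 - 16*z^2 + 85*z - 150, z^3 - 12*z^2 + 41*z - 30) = z^2 - 11*z + 30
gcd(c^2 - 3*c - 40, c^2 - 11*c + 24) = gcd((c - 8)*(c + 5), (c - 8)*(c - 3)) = c - 8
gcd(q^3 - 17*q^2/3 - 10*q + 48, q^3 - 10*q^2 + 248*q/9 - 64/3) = q^2 - 26*q/3 + 16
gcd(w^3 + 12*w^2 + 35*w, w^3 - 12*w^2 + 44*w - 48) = 1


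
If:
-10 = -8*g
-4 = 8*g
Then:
No Solution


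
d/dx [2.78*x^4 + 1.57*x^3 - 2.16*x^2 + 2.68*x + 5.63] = 11.12*x^3 + 4.71*x^2 - 4.32*x + 2.68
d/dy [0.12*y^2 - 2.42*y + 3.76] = 0.24*y - 2.42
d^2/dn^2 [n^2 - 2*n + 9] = 2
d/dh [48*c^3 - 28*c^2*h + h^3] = -28*c^2 + 3*h^2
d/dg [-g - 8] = -1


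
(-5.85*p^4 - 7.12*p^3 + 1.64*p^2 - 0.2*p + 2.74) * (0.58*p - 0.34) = -3.393*p^5 - 2.1406*p^4 + 3.372*p^3 - 0.6736*p^2 + 1.6572*p - 0.9316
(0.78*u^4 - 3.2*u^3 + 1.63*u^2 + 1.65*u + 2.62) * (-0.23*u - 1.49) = -0.1794*u^5 - 0.4262*u^4 + 4.3931*u^3 - 2.8082*u^2 - 3.0611*u - 3.9038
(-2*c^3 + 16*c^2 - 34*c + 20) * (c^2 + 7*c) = -2*c^5 + 2*c^4 + 78*c^3 - 218*c^2 + 140*c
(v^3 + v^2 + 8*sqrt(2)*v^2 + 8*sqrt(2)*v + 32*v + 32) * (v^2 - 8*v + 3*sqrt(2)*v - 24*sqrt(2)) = v^5 - 7*v^4 + 11*sqrt(2)*v^4 - 77*sqrt(2)*v^3 + 72*v^3 - 560*v^2 + 8*sqrt(2)*v^2 - 672*sqrt(2)*v - 640*v - 768*sqrt(2)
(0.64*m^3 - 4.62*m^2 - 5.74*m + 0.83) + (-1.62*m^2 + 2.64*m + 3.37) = 0.64*m^3 - 6.24*m^2 - 3.1*m + 4.2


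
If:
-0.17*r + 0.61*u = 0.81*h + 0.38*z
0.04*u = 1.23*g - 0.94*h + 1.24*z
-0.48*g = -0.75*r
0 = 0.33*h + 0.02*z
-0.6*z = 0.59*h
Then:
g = 0.00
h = 0.00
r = 0.00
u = 0.00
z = 0.00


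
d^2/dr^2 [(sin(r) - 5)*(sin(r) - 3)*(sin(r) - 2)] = -9*sin(r)^3 + 40*sin(r)^2 - 25*sin(r) - 20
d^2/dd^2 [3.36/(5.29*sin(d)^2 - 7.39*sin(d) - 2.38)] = (376.106304*sin(d)^4 - 394.058448*sin(d)^3 - 211.450512*sin(d)^2 + 729.020544*sin(d) - 451.599456)/(-5.29*sin(d)^2 + 7.39*sin(d) + 2.38)^3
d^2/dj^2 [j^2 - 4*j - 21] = 2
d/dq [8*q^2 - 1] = 16*q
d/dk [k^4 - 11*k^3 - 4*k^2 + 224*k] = 4*k^3 - 33*k^2 - 8*k + 224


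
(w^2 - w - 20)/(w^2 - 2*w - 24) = (w - 5)/(w - 6)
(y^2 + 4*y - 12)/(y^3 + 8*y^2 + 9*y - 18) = (y - 2)/(y^2 + 2*y - 3)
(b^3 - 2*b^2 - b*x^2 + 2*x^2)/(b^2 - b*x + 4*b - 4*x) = (b^2 + b*x - 2*b - 2*x)/(b + 4)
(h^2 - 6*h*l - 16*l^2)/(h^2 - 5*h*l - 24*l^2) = (h + 2*l)/(h + 3*l)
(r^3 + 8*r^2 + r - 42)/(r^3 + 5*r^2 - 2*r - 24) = (r + 7)/(r + 4)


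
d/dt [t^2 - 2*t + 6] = 2*t - 2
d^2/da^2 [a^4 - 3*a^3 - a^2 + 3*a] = 12*a^2 - 18*a - 2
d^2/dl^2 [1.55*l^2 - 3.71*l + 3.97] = 3.10000000000000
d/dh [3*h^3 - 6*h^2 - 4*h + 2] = 9*h^2 - 12*h - 4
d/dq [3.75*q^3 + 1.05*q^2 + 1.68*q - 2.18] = 11.25*q^2 + 2.1*q + 1.68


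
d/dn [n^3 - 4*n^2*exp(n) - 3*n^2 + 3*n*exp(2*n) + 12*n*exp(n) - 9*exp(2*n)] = -4*n^2*exp(n) + 3*n^2 + 6*n*exp(2*n) + 4*n*exp(n) - 6*n - 15*exp(2*n) + 12*exp(n)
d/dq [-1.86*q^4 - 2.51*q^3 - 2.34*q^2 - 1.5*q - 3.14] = -7.44*q^3 - 7.53*q^2 - 4.68*q - 1.5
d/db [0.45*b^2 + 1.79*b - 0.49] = 0.9*b + 1.79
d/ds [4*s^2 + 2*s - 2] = 8*s + 2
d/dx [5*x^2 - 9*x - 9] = 10*x - 9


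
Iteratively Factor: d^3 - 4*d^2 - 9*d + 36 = (d - 3)*(d^2 - d - 12) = (d - 4)*(d - 3)*(d + 3)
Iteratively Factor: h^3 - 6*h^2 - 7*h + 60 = (h - 5)*(h^2 - h - 12) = (h - 5)*(h + 3)*(h - 4)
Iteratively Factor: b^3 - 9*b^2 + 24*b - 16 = (b - 4)*(b^2 - 5*b + 4) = (b - 4)*(b - 1)*(b - 4)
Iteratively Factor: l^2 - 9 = (l - 3)*(l + 3)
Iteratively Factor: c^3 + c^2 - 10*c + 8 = (c - 1)*(c^2 + 2*c - 8) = (c - 1)*(c + 4)*(c - 2)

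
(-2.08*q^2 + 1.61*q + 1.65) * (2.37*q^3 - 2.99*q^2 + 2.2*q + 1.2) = -4.9296*q^5 + 10.0349*q^4 - 5.4794*q^3 - 3.8875*q^2 + 5.562*q + 1.98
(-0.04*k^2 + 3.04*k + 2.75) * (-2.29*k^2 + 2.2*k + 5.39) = 0.0916*k^4 - 7.0496*k^3 + 0.1749*k^2 + 22.4356*k + 14.8225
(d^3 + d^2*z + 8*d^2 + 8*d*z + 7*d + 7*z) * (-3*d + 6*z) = -3*d^4 + 3*d^3*z - 24*d^3 + 6*d^2*z^2 + 24*d^2*z - 21*d^2 + 48*d*z^2 + 21*d*z + 42*z^2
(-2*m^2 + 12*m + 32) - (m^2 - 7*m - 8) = -3*m^2 + 19*m + 40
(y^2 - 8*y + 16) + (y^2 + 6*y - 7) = 2*y^2 - 2*y + 9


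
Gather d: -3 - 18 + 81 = 60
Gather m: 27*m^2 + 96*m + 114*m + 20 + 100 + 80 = 27*m^2 + 210*m + 200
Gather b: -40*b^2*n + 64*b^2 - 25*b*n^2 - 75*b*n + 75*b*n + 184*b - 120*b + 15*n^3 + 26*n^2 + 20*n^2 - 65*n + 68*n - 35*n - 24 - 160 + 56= b^2*(64 - 40*n) + b*(64 - 25*n^2) + 15*n^3 + 46*n^2 - 32*n - 128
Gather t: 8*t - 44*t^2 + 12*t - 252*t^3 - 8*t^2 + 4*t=-252*t^3 - 52*t^2 + 24*t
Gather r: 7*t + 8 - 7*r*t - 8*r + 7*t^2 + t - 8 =r*(-7*t - 8) + 7*t^2 + 8*t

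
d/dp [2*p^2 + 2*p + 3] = 4*p + 2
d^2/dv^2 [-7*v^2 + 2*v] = -14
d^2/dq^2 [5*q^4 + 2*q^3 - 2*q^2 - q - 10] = 60*q^2 + 12*q - 4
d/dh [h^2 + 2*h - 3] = 2*h + 2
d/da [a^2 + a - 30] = 2*a + 1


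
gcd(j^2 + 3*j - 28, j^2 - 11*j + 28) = j - 4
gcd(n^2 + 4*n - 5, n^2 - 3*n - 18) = 1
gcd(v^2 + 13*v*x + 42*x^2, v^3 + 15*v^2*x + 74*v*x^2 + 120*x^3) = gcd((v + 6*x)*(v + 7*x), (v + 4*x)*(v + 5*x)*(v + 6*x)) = v + 6*x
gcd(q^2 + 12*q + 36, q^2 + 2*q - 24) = q + 6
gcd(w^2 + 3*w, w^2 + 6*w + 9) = w + 3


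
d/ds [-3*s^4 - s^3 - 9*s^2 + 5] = 3*s*(-4*s^2 - s - 6)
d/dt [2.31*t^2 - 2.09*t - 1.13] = 4.62*t - 2.09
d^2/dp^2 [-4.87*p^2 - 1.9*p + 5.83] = -9.74000000000000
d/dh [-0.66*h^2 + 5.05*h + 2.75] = 5.05 - 1.32*h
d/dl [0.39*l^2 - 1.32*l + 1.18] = 0.78*l - 1.32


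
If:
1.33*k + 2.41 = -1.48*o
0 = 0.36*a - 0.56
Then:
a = 1.56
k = -1.11278195488722*o - 1.81203007518797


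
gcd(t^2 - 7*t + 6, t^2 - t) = t - 1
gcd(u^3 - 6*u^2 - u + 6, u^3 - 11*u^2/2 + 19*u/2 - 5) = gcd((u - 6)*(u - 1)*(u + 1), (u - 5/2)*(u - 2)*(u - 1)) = u - 1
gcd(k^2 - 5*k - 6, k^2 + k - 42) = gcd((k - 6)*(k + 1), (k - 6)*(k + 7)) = k - 6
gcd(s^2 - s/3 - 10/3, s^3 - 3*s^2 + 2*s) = s - 2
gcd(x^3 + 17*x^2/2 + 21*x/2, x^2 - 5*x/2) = x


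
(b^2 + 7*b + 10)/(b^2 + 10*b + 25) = (b + 2)/(b + 5)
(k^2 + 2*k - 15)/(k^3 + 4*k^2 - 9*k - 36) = (k + 5)/(k^2 + 7*k + 12)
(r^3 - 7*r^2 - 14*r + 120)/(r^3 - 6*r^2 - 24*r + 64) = (r^2 - 11*r + 30)/(r^2 - 10*r + 16)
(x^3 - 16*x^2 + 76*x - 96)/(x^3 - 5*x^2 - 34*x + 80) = (x - 6)/(x + 5)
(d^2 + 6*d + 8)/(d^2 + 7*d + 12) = (d + 2)/(d + 3)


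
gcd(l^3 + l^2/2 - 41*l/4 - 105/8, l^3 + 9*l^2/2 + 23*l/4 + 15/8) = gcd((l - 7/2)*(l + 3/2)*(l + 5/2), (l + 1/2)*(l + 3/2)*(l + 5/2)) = l^2 + 4*l + 15/4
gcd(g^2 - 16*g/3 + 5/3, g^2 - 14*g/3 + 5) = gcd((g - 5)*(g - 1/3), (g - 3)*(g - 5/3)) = 1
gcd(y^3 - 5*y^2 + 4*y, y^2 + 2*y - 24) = y - 4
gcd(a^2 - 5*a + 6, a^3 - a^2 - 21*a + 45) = a - 3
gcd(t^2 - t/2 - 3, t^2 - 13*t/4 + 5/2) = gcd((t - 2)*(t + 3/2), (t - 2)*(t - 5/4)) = t - 2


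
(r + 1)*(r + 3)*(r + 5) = r^3 + 9*r^2 + 23*r + 15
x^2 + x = x*(x + 1)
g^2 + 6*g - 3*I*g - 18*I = (g + 6)*(g - 3*I)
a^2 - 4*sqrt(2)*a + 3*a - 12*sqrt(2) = (a + 3)*(a - 4*sqrt(2))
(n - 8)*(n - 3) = n^2 - 11*n + 24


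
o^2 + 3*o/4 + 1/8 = (o + 1/4)*(o + 1/2)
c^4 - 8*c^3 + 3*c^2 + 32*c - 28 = (c - 7)*(c - 2)*(c - 1)*(c + 2)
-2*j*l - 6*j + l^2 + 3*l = (-2*j + l)*(l + 3)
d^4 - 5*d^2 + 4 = (d - 2)*(d - 1)*(d + 1)*(d + 2)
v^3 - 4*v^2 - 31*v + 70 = (v - 7)*(v - 2)*(v + 5)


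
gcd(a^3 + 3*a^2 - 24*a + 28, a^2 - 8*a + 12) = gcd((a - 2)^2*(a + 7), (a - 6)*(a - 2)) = a - 2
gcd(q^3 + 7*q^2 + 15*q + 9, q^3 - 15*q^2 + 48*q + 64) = q + 1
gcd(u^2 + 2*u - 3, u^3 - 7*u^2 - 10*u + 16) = u - 1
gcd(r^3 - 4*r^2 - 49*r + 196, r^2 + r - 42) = r + 7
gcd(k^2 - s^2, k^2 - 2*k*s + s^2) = -k + s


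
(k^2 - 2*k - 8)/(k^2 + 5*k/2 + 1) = 2*(k - 4)/(2*k + 1)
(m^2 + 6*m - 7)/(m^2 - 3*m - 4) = (-m^2 - 6*m + 7)/(-m^2 + 3*m + 4)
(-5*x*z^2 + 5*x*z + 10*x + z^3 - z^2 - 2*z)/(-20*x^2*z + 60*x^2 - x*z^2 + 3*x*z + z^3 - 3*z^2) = (z^2 - z - 2)/(4*x*z - 12*x + z^2 - 3*z)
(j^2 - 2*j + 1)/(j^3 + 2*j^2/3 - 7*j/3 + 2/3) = 3*(j - 1)/(3*j^2 + 5*j - 2)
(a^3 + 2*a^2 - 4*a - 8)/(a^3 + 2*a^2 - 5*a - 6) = (a^2 + 4*a + 4)/(a^2 + 4*a + 3)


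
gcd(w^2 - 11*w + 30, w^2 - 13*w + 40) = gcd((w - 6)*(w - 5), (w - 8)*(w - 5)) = w - 5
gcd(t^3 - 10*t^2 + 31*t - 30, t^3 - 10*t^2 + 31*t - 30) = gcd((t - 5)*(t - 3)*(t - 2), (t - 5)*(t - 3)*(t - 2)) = t^3 - 10*t^2 + 31*t - 30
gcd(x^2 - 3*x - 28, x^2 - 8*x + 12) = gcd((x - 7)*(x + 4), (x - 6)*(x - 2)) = 1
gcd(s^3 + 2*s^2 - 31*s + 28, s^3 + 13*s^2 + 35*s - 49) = s^2 + 6*s - 7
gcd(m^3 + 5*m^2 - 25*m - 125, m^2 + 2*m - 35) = m - 5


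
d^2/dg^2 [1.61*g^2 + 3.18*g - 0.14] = 3.22000000000000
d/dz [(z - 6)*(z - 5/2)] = 2*z - 17/2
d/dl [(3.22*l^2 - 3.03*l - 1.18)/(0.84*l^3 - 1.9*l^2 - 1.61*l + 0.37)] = (-2.7048*l^4 + 5.0904*l^3 - 7.9676*l^2 - 2.1012*l - 3.0209)/(0.7056*l^6 - 3.192*l^5 + 0.9052*l^4 + 6.7396*l^3 + 1.1861*l^2 - 1.1914*l + 0.1369)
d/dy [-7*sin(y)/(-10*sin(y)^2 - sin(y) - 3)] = 7*(3 - 10*sin(y)^2)*cos(y)/(10*sin(y)^2 + sin(y) + 3)^2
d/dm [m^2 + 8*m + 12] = 2*m + 8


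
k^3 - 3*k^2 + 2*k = k*(k - 2)*(k - 1)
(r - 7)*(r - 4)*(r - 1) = r^3 - 12*r^2 + 39*r - 28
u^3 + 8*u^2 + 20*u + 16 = (u + 2)^2*(u + 4)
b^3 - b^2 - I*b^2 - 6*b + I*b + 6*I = (b - 3)*(b + 2)*(b - I)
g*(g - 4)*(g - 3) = g^3 - 7*g^2 + 12*g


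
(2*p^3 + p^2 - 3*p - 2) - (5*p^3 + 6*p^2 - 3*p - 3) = -3*p^3 - 5*p^2 + 1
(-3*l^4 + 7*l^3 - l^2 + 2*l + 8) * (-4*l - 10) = 12*l^5 + 2*l^4 - 66*l^3 + 2*l^2 - 52*l - 80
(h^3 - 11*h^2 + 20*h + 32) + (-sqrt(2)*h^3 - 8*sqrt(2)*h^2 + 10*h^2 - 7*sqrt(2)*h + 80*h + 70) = -sqrt(2)*h^3 + h^3 - 8*sqrt(2)*h^2 - h^2 - 7*sqrt(2)*h + 100*h + 102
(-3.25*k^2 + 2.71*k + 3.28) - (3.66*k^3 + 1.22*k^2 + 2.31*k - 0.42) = -3.66*k^3 - 4.47*k^2 + 0.4*k + 3.7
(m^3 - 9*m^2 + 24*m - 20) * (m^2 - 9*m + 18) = m^5 - 18*m^4 + 123*m^3 - 398*m^2 + 612*m - 360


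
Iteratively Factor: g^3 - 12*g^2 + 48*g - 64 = (g - 4)*(g^2 - 8*g + 16) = (g - 4)^2*(g - 4)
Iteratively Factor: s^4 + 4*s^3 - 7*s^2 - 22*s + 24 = (s + 3)*(s^3 + s^2 - 10*s + 8) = (s + 3)*(s + 4)*(s^2 - 3*s + 2) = (s - 2)*(s + 3)*(s + 4)*(s - 1)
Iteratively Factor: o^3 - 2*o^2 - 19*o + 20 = (o - 5)*(o^2 + 3*o - 4) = (o - 5)*(o + 4)*(o - 1)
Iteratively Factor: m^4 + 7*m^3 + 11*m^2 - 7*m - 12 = (m + 1)*(m^3 + 6*m^2 + 5*m - 12) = (m + 1)*(m + 3)*(m^2 + 3*m - 4) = (m + 1)*(m + 3)*(m + 4)*(m - 1)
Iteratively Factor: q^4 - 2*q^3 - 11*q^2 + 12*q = (q - 4)*(q^3 + 2*q^2 - 3*q) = q*(q - 4)*(q^2 + 2*q - 3) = q*(q - 4)*(q + 3)*(q - 1)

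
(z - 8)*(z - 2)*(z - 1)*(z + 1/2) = z^4 - 21*z^3/2 + 41*z^2/2 - 3*z - 8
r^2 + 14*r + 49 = (r + 7)^2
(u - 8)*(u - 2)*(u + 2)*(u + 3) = u^4 - 5*u^3 - 28*u^2 + 20*u + 96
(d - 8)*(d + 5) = d^2 - 3*d - 40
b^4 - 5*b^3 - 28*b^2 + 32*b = b*(b - 8)*(b - 1)*(b + 4)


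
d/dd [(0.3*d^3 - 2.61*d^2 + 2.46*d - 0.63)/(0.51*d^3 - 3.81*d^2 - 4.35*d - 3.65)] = (0.1881*d^4 - 5.1192*d^3 + 18.405*d^2 + 14.2524*d - 11.7195)/(0.2601*d^6 - 3.8862*d^5 + 10.0791*d^4 + 29.424*d^3 + 46.7355*d^2 + 31.755*d + 13.3225)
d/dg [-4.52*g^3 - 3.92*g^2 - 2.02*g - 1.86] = -13.56*g^2 - 7.84*g - 2.02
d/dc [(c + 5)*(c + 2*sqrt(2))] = 2*c + 2*sqrt(2) + 5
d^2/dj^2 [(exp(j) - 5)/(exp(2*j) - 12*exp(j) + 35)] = (exp(j) + 7)*exp(j)/(exp(3*j) - 21*exp(2*j) + 147*exp(j) - 343)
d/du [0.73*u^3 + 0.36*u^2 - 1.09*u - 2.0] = 2.19*u^2 + 0.72*u - 1.09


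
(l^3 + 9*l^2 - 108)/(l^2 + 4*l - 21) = (l^2 + 12*l + 36)/(l + 7)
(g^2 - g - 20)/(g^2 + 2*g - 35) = (g + 4)/(g + 7)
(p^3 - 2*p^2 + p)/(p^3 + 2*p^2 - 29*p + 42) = p*(p^2 - 2*p + 1)/(p^3 + 2*p^2 - 29*p + 42)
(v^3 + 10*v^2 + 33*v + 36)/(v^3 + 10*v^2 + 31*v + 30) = (v^2 + 7*v + 12)/(v^2 + 7*v + 10)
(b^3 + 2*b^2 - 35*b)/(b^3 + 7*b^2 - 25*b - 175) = b/(b + 5)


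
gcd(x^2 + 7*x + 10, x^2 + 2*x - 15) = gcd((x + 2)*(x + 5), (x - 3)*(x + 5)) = x + 5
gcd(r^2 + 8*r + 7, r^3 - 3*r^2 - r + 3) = r + 1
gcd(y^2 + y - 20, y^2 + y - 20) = y^2 + y - 20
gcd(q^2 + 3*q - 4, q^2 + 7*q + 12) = q + 4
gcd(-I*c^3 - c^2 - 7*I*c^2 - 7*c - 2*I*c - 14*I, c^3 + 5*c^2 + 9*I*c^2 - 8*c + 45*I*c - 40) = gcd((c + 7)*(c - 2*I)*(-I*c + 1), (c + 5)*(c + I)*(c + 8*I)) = c + I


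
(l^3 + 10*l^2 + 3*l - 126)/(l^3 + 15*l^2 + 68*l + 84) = (l - 3)/(l + 2)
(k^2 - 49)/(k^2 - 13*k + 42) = (k + 7)/(k - 6)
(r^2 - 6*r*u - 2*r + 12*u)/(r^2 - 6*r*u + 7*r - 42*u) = (r - 2)/(r + 7)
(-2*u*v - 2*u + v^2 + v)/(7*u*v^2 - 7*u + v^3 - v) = (-2*u + v)/(7*u*v - 7*u + v^2 - v)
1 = 1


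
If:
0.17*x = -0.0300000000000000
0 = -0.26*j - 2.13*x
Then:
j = 1.45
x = -0.18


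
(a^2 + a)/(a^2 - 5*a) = (a + 1)/(a - 5)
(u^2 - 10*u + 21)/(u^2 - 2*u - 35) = (u - 3)/(u + 5)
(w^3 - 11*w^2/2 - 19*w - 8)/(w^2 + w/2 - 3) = (2*w^2 - 15*w - 8)/(2*w - 3)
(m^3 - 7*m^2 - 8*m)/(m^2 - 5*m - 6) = m*(m - 8)/(m - 6)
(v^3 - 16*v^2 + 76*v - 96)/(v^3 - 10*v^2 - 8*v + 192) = (v - 2)/(v + 4)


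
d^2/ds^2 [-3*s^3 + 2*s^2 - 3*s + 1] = 4 - 18*s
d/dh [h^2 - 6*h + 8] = 2*h - 6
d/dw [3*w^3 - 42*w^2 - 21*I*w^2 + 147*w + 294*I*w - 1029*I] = 9*w^2 + 42*w*(-2 - I) + 147 + 294*I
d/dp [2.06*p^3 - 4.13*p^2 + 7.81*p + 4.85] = 6.18*p^2 - 8.26*p + 7.81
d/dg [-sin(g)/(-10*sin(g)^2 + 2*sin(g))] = -5*cos(g)/(2*(5*sin(g) - 1)^2)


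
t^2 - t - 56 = (t - 8)*(t + 7)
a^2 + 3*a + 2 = (a + 1)*(a + 2)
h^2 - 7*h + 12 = (h - 4)*(h - 3)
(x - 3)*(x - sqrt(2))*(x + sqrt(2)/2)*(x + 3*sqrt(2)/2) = x^4 - 3*x^3 + sqrt(2)*x^3 - 3*sqrt(2)*x^2 - 5*x^2/2 - 3*sqrt(2)*x/2 + 15*x/2 + 9*sqrt(2)/2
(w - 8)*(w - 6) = w^2 - 14*w + 48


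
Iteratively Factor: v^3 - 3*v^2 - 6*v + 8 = (v - 4)*(v^2 + v - 2) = (v - 4)*(v - 1)*(v + 2)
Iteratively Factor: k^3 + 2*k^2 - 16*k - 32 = (k + 2)*(k^2 - 16) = (k + 2)*(k + 4)*(k - 4)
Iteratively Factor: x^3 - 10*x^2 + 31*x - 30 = (x - 5)*(x^2 - 5*x + 6) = (x - 5)*(x - 3)*(x - 2)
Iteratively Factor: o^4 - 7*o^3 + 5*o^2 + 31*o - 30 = (o - 1)*(o^3 - 6*o^2 - o + 30) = (o - 3)*(o - 1)*(o^2 - 3*o - 10) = (o - 5)*(o - 3)*(o - 1)*(o + 2)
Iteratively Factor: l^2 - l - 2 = (l - 2)*(l + 1)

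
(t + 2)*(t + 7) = t^2 + 9*t + 14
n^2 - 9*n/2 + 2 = (n - 4)*(n - 1/2)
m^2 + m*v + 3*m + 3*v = (m + 3)*(m + v)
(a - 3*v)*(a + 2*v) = a^2 - a*v - 6*v^2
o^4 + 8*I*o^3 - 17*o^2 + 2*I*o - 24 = (o - I)*(o + 2*I)*(o + 3*I)*(o + 4*I)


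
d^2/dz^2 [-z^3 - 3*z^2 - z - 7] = -6*z - 6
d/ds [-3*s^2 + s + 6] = 1 - 6*s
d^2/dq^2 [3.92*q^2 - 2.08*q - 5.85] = 7.84000000000000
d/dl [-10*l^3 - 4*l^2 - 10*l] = -30*l^2 - 8*l - 10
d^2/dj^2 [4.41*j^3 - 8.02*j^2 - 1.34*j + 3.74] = 26.46*j - 16.04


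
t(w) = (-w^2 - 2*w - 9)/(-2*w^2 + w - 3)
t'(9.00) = -0.03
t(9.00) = 0.69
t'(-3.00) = 0.10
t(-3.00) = 0.50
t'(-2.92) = 0.11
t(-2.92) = 0.51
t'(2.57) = -0.51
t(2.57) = 1.52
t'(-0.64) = 1.62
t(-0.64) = 1.82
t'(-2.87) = 0.12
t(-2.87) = 0.51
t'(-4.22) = 0.03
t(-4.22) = 0.43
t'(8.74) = -0.03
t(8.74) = 0.70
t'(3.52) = -0.26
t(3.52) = 1.17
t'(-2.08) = 0.30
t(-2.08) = 0.67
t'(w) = (-2*w - 2)/(-2*w^2 + w - 3) + (4*w - 1)*(-w^2 - 2*w - 9)/(-2*w^2 + w - 3)^2 = 5*(-w^2 - 6*w + 3)/(4*w^4 - 4*w^3 + 13*w^2 - 6*w + 9)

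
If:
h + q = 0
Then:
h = -q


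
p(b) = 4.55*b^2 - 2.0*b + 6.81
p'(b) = 9.1*b - 2.0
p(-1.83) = 25.71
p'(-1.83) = -18.65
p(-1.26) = 16.55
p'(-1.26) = -13.47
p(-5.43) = 151.83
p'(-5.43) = -51.41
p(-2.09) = 30.86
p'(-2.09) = -21.02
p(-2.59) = 42.51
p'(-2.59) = -25.57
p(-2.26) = 34.57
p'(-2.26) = -22.57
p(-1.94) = 27.81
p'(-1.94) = -19.65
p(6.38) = 179.26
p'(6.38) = 56.06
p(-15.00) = 1060.56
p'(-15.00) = -138.50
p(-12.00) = 686.01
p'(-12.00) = -111.20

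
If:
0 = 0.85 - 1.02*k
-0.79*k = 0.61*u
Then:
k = 0.83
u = -1.08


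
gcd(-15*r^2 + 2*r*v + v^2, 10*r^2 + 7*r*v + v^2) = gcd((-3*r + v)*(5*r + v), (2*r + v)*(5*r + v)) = 5*r + v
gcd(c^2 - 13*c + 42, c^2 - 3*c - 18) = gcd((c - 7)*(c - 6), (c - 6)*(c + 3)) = c - 6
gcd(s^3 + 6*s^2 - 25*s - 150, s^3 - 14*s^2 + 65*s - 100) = s - 5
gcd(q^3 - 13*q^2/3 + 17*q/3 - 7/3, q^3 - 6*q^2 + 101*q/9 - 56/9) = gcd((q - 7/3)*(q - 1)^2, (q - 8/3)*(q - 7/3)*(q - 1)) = q^2 - 10*q/3 + 7/3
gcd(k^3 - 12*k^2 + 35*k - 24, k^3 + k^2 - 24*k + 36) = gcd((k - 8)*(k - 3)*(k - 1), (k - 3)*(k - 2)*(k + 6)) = k - 3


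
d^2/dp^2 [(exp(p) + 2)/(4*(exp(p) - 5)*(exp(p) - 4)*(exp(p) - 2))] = (4*exp(6*p) - 15*exp(5*p) - 273*exp(4*p) + 2058*exp(3*p) - 4428*exp(2*p) + 888*exp(p) + 4640)*exp(p)/(4*(exp(9*p) - 33*exp(8*p) + 477*exp(7*p) - 3959*exp(6*p) + 20766*exp(5*p) - 71292*exp(4*p) + 159992*exp(3*p) - 226080*exp(2*p) + 182400*exp(p) - 64000))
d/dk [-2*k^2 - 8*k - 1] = -4*k - 8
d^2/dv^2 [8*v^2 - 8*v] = 16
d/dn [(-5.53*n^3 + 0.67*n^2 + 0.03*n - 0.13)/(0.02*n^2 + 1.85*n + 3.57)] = (-0.1106*n^4 - 20.461*n^3 - 57.9874*n^2 + 4.789*n + 0.3476)/(0.0004*n^4 + 0.074*n^3 + 3.5653*n^2 + 13.209*n + 12.7449)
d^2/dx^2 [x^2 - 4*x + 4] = 2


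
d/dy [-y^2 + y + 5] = 1 - 2*y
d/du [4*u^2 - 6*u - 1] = 8*u - 6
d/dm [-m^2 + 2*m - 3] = 2 - 2*m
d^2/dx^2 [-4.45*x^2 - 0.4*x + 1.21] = -8.90000000000000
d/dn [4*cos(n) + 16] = -4*sin(n)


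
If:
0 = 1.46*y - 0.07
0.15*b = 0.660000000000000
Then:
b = 4.40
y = 0.05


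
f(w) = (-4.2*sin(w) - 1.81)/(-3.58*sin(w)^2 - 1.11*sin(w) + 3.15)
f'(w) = (7.16*sin(w)*cos(w) + 1.11*cos(w))*(-4.2*sin(w) - 1.81)/(-3.58*sin(w)^2 - 1.11*sin(w) + 3.15)^2 - 4.2*cos(w)/(-3.58*sin(w)^2 - 1.11*sin(w) + 3.15)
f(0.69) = -4.52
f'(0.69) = -23.14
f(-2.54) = 0.22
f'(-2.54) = 1.51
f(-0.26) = -0.23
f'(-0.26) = -1.22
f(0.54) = -2.43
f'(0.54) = -8.32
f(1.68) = 4.01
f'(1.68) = 2.11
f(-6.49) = -0.29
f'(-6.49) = -1.24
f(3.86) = 0.41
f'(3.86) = 1.83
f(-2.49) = 0.29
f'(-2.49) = 1.63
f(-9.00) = -0.03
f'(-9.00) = 1.26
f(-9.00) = -0.03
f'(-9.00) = 1.26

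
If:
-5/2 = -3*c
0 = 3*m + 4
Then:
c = 5/6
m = -4/3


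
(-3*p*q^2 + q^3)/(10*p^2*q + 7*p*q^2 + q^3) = q*(-3*p + q)/(10*p^2 + 7*p*q + q^2)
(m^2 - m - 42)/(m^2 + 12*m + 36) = (m - 7)/(m + 6)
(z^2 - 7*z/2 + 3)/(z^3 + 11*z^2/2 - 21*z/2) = (z - 2)/(z*(z + 7))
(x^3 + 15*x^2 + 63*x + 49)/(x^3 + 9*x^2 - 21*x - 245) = (x + 1)/(x - 5)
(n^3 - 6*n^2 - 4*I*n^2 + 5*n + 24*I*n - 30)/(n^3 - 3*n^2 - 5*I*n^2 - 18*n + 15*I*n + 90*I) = (n + I)/(n + 3)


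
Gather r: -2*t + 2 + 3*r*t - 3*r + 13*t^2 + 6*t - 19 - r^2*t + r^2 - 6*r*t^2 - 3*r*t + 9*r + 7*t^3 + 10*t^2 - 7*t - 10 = r^2*(1 - t) + r*(6 - 6*t^2) + 7*t^3 + 23*t^2 - 3*t - 27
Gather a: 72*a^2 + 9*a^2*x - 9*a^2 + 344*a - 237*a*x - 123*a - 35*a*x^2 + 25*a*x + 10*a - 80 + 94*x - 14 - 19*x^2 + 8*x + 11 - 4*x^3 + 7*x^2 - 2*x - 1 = a^2*(9*x + 63) + a*(-35*x^2 - 212*x + 231) - 4*x^3 - 12*x^2 + 100*x - 84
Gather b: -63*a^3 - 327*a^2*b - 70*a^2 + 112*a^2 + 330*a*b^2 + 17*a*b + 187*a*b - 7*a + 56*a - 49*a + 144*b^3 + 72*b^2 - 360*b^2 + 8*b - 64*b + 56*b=-63*a^3 + 42*a^2 + 144*b^3 + b^2*(330*a - 288) + b*(-327*a^2 + 204*a)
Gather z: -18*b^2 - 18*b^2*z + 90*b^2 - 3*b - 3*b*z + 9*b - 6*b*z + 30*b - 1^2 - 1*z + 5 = 72*b^2 + 36*b + z*(-18*b^2 - 9*b - 1) + 4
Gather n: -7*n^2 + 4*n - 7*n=-7*n^2 - 3*n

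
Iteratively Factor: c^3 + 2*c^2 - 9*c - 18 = (c + 2)*(c^2 - 9) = (c + 2)*(c + 3)*(c - 3)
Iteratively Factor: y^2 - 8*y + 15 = (y - 5)*(y - 3)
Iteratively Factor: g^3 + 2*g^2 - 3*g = (g)*(g^2 + 2*g - 3) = g*(g + 3)*(g - 1)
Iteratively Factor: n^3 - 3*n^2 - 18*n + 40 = (n - 2)*(n^2 - n - 20) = (n - 2)*(n + 4)*(n - 5)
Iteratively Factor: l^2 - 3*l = (l - 3)*(l)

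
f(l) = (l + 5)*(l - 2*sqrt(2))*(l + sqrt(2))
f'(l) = (l + 5)*(l - 2*sqrt(2)) + (l + 5)*(l + sqrt(2)) + (l - 2*sqrt(2))*(l + sqrt(2)) = 3*l^2 - 2*sqrt(2)*l + 10*l - 5*sqrt(2) - 4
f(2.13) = -17.65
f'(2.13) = 17.82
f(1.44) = -25.52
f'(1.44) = 5.48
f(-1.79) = 5.57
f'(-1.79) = -14.30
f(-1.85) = 6.42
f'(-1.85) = -14.07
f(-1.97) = 8.08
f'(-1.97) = -13.56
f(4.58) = 100.58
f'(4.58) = 84.70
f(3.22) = 14.92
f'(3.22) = 43.13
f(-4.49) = 11.48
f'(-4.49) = 17.21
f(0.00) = -20.00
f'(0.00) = -11.07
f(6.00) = 258.66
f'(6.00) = 139.96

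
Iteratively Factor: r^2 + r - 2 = (r + 2)*(r - 1)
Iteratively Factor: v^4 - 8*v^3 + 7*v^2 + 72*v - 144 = (v - 3)*(v^3 - 5*v^2 - 8*v + 48) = (v - 4)*(v - 3)*(v^2 - v - 12) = (v - 4)^2*(v - 3)*(v + 3)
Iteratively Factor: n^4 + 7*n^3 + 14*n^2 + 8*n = (n + 1)*(n^3 + 6*n^2 + 8*n) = n*(n + 1)*(n^2 + 6*n + 8) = n*(n + 1)*(n + 4)*(n + 2)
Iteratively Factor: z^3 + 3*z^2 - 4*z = (z + 4)*(z^2 - z) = z*(z + 4)*(z - 1)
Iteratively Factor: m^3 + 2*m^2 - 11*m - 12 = (m + 1)*(m^2 + m - 12) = (m + 1)*(m + 4)*(m - 3)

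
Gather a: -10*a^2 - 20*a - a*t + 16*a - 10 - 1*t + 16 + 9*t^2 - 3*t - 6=-10*a^2 + a*(-t - 4) + 9*t^2 - 4*t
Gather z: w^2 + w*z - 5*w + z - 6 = w^2 - 5*w + z*(w + 1) - 6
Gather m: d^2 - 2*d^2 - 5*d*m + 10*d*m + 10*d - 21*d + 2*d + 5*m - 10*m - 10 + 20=-d^2 - 9*d + m*(5*d - 5) + 10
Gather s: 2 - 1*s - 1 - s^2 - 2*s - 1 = -s^2 - 3*s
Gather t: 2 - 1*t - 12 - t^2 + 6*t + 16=-t^2 + 5*t + 6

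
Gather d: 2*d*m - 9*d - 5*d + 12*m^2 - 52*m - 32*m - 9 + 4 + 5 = d*(2*m - 14) + 12*m^2 - 84*m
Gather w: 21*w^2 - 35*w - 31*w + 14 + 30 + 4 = 21*w^2 - 66*w + 48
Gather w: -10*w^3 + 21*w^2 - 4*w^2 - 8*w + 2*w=-10*w^3 + 17*w^2 - 6*w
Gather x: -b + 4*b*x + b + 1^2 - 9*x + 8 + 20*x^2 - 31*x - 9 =20*x^2 + x*(4*b - 40)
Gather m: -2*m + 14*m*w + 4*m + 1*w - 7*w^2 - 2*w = m*(14*w + 2) - 7*w^2 - w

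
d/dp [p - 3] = 1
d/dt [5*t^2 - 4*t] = 10*t - 4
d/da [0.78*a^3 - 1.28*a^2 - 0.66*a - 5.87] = 2.34*a^2 - 2.56*a - 0.66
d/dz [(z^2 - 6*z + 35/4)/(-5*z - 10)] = (-4*z^2 - 16*z + 83)/(20*(z^2 + 4*z + 4))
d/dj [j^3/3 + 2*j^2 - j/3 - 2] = j^2 + 4*j - 1/3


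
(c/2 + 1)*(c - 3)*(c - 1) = c^3/2 - c^2 - 5*c/2 + 3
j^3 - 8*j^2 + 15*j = j*(j - 5)*(j - 3)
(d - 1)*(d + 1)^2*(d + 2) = d^4 + 3*d^3 + d^2 - 3*d - 2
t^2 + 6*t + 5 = (t + 1)*(t + 5)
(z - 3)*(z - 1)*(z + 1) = z^3 - 3*z^2 - z + 3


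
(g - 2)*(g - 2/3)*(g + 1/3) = g^3 - 7*g^2/3 + 4*g/9 + 4/9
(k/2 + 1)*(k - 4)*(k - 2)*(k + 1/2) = k^4/2 - 7*k^3/4 - 3*k^2 + 7*k + 4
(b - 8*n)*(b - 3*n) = b^2 - 11*b*n + 24*n^2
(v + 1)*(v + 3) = v^2 + 4*v + 3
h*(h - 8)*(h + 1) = h^3 - 7*h^2 - 8*h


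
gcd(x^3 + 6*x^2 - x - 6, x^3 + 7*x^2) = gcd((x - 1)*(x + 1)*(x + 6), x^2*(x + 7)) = 1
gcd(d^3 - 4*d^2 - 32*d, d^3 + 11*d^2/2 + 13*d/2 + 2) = d + 4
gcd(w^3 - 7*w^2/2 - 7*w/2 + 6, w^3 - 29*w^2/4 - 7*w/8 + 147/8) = w + 3/2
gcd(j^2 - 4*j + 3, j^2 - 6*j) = 1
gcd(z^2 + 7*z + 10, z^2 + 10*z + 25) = z + 5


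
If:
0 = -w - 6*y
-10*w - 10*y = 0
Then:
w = 0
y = 0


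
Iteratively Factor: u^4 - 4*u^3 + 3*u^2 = (u - 3)*(u^3 - u^2) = (u - 3)*(u - 1)*(u^2) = u*(u - 3)*(u - 1)*(u)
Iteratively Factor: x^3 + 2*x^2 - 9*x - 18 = (x + 3)*(x^2 - x - 6) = (x - 3)*(x + 3)*(x + 2)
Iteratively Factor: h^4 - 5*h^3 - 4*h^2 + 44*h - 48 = (h - 4)*(h^3 - h^2 - 8*h + 12) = (h - 4)*(h - 2)*(h^2 + h - 6) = (h - 4)*(h - 2)*(h + 3)*(h - 2)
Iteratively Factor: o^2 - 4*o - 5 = (o - 5)*(o + 1)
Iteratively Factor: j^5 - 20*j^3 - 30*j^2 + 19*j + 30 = (j + 3)*(j^4 - 3*j^3 - 11*j^2 + 3*j + 10) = (j - 5)*(j + 3)*(j^3 + 2*j^2 - j - 2) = (j - 5)*(j - 1)*(j + 3)*(j^2 + 3*j + 2) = (j - 5)*(j - 1)*(j + 2)*(j + 3)*(j + 1)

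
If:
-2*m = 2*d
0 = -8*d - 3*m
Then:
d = 0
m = 0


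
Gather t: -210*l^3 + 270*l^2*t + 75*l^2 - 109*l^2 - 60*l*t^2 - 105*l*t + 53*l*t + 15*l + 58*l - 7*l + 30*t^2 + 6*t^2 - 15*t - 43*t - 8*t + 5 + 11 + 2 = -210*l^3 - 34*l^2 + 66*l + t^2*(36 - 60*l) + t*(270*l^2 - 52*l - 66) + 18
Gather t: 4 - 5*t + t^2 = t^2 - 5*t + 4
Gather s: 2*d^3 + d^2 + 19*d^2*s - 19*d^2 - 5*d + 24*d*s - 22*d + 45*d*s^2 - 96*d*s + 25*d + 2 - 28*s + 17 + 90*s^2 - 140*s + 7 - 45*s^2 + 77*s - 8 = 2*d^3 - 18*d^2 - 2*d + s^2*(45*d + 45) + s*(19*d^2 - 72*d - 91) + 18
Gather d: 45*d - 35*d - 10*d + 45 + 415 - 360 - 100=0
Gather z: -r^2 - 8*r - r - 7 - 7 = -r^2 - 9*r - 14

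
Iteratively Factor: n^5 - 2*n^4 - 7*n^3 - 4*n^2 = (n + 1)*(n^4 - 3*n^3 - 4*n^2) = (n - 4)*(n + 1)*(n^3 + n^2) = n*(n - 4)*(n + 1)*(n^2 + n) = n*(n - 4)*(n + 1)^2*(n)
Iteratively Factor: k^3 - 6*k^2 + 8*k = (k - 4)*(k^2 - 2*k) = k*(k - 4)*(k - 2)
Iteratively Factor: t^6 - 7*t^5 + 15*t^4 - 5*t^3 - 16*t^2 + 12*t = (t - 2)*(t^5 - 5*t^4 + 5*t^3 + 5*t^2 - 6*t) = t*(t - 2)*(t^4 - 5*t^3 + 5*t^2 + 5*t - 6) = t*(t - 2)^2*(t^3 - 3*t^2 - t + 3) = t*(t - 2)^2*(t + 1)*(t^2 - 4*t + 3) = t*(t - 2)^2*(t - 1)*(t + 1)*(t - 3)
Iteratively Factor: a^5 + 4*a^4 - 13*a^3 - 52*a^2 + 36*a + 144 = (a + 2)*(a^4 + 2*a^3 - 17*a^2 - 18*a + 72) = (a - 3)*(a + 2)*(a^3 + 5*a^2 - 2*a - 24) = (a - 3)*(a - 2)*(a + 2)*(a^2 + 7*a + 12) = (a - 3)*(a - 2)*(a + 2)*(a + 4)*(a + 3)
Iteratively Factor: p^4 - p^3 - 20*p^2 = (p + 4)*(p^3 - 5*p^2) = (p - 5)*(p + 4)*(p^2) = p*(p - 5)*(p + 4)*(p)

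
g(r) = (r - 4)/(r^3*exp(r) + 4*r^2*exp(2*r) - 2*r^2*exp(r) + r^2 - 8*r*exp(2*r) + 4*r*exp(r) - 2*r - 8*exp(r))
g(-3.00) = -0.59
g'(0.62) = -0.28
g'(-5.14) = -0.07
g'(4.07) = 0.00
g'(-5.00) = -0.07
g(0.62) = 0.14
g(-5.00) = -0.27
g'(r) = (r - 4)*(-r^3*exp(r) - 8*r^2*exp(2*r) - r^2*exp(r) + 8*r*exp(2*r) - 2*r + 8*exp(2*r) + 4*exp(r) + 2)/(r^3*exp(r) + 4*r^2*exp(2*r) - 2*r^2*exp(r) + r^2 - 8*r*exp(2*r) + 4*r*exp(r) - 2*r - 8*exp(r))^2 + 1/(r^3*exp(r) + 4*r^2*exp(2*r) - 2*r^2*exp(r) + r^2 - 8*r*exp(2*r) + 4*r*exp(r) - 2*r - 8*exp(r)) = (r^3*exp(r) + 4*r^2*exp(2*r) - 2*r^2*exp(r) + r^2 - 8*r*exp(2*r) + 4*r*exp(r) - 2*r - (r - 4)*(r^3*exp(r) + 8*r^2*exp(2*r) + r^2*exp(r) - 8*r*exp(2*r) + 2*r - 8*exp(2*r) - 4*exp(r) - 2) - 8*exp(r))/(r^3*exp(r) + 4*r^2*exp(2*r) - 2*r^2*exp(r) + r^2 - 8*r*exp(2*r) + 4*r*exp(r) - 2*r - 8*exp(r))^2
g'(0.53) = -0.35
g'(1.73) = 0.03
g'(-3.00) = -0.35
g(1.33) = 0.04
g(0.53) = 0.17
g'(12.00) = 0.00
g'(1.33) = -0.05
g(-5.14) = -0.26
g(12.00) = 0.00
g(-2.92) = -0.62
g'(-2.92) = -0.39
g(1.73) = 0.03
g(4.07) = 0.00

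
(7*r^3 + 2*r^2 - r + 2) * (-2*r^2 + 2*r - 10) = -14*r^5 + 10*r^4 - 64*r^3 - 26*r^2 + 14*r - 20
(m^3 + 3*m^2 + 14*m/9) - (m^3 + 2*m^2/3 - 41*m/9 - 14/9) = 7*m^2/3 + 55*m/9 + 14/9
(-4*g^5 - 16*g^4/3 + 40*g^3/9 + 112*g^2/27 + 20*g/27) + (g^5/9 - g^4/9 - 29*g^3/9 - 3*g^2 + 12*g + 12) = -35*g^5/9 - 49*g^4/9 + 11*g^3/9 + 31*g^2/27 + 344*g/27 + 12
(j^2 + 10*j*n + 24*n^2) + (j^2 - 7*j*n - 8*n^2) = 2*j^2 + 3*j*n + 16*n^2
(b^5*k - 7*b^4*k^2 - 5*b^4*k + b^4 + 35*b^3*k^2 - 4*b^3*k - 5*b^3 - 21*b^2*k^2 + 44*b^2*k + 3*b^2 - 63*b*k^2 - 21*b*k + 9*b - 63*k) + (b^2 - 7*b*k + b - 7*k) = b^5*k - 7*b^4*k^2 - 5*b^4*k + b^4 + 35*b^3*k^2 - 4*b^3*k - 5*b^3 - 21*b^2*k^2 + 44*b^2*k + 4*b^2 - 63*b*k^2 - 28*b*k + 10*b - 70*k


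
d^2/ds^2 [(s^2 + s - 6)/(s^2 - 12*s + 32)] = 2*(13*s^3 - 114*s^2 + 120*s + 736)/(s^6 - 36*s^5 + 528*s^4 - 4032*s^3 + 16896*s^2 - 36864*s + 32768)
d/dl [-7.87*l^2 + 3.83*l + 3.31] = 3.83 - 15.74*l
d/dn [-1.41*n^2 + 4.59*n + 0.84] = 4.59 - 2.82*n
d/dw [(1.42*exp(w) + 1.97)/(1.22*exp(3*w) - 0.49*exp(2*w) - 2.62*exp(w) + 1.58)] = (-3.4648*exp(3*w) - 6.5144*exp(2*w) + 1.9306*exp(w) + 7.405)*exp(w)/(1.4884*exp(6*w) - 1.1956*exp(5*w) - 6.1527*exp(4*w) + 6.4228*exp(3*w) + 5.316*exp(2*w) - 8.2792*exp(w) + 2.4964)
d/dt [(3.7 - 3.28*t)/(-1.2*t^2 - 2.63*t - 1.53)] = (-3.936*t^2 + 8.88*t + 14.7494)/(1.44*t^4 + 6.312*t^3 + 10.5889*t^2 + 8.0478*t + 2.3409)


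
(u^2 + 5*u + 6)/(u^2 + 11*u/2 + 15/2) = 2*(u + 2)/(2*u + 5)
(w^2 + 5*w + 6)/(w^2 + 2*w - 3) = (w + 2)/(w - 1)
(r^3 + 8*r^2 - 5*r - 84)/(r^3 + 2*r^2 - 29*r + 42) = (r + 4)/(r - 2)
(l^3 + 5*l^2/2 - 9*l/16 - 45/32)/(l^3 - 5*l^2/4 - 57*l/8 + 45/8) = (l + 3/4)/(l - 3)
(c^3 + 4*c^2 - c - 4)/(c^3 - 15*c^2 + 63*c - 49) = (c^2 + 5*c + 4)/(c^2 - 14*c + 49)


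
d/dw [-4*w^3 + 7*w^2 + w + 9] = -12*w^2 + 14*w + 1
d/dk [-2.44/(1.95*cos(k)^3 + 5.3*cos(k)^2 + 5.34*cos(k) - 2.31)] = (14.274*sin(k)^2 - 25.864*cos(k) - 27.3036)*sin(k)/(1.95*cos(k)^3 + 5.3*cos(k)^2 + 5.34*cos(k) - 2.31)^2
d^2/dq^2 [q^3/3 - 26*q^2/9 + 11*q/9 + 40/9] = 2*q - 52/9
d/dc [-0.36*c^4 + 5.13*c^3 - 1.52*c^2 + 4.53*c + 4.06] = -1.44*c^3 + 15.39*c^2 - 3.04*c + 4.53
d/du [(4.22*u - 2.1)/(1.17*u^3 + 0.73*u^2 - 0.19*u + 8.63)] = (-9.8748*u^3 + 4.2904*u^2 + 3.066*u + 36.0196)/(1.3689*u^6 + 1.7082*u^5 + 0.0882999999999999*u^4 + 19.9168*u^3 + 12.6359*u^2 - 3.2794*u + 74.4769)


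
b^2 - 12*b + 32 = (b - 8)*(b - 4)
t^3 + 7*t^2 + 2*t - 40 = (t - 2)*(t + 4)*(t + 5)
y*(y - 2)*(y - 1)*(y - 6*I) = y^4 - 3*y^3 - 6*I*y^3 + 2*y^2 + 18*I*y^2 - 12*I*y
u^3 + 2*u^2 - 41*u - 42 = (u - 6)*(u + 1)*(u + 7)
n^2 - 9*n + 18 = (n - 6)*(n - 3)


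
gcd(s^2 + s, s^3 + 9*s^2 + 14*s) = s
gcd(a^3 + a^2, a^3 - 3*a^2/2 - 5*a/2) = a^2 + a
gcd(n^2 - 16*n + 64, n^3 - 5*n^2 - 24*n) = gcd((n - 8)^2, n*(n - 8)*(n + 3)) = n - 8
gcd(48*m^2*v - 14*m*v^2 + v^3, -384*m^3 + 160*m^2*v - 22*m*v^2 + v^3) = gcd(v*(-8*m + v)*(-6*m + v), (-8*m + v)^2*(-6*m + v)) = 48*m^2 - 14*m*v + v^2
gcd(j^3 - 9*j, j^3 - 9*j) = j^3 - 9*j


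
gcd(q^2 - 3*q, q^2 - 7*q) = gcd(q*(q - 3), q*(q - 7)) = q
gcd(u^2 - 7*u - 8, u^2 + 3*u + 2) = u + 1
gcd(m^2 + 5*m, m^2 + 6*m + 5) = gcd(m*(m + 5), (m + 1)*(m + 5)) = m + 5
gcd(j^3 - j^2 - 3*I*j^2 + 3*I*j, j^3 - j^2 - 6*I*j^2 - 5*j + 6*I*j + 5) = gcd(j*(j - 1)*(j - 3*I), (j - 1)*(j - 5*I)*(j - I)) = j - 1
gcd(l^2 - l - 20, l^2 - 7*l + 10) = l - 5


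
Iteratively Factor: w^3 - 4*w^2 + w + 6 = (w - 2)*(w^2 - 2*w - 3) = (w - 3)*(w - 2)*(w + 1)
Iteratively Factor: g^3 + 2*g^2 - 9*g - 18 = (g + 3)*(g^2 - g - 6) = (g + 2)*(g + 3)*(g - 3)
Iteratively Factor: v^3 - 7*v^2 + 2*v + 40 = (v - 5)*(v^2 - 2*v - 8) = (v - 5)*(v - 4)*(v + 2)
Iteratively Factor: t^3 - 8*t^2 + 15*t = (t)*(t^2 - 8*t + 15) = t*(t - 5)*(t - 3)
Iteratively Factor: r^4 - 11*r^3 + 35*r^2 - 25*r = (r)*(r^3 - 11*r^2 + 35*r - 25) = r*(r - 5)*(r^2 - 6*r + 5) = r*(r - 5)^2*(r - 1)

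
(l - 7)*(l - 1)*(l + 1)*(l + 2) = l^4 - 5*l^3 - 15*l^2 + 5*l + 14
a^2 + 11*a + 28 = (a + 4)*(a + 7)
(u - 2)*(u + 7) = u^2 + 5*u - 14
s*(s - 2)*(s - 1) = s^3 - 3*s^2 + 2*s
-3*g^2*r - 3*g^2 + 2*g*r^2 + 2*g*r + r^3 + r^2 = (-g + r)*(3*g + r)*(r + 1)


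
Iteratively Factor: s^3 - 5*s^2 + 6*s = (s - 2)*(s^2 - 3*s) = (s - 3)*(s - 2)*(s)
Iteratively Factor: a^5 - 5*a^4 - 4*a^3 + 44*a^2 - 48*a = (a)*(a^4 - 5*a^3 - 4*a^2 + 44*a - 48) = a*(a - 2)*(a^3 - 3*a^2 - 10*a + 24) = a*(a - 2)*(a + 3)*(a^2 - 6*a + 8) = a*(a - 2)^2*(a + 3)*(a - 4)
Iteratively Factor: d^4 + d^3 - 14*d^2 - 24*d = (d - 4)*(d^3 + 5*d^2 + 6*d) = d*(d - 4)*(d^2 + 5*d + 6) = d*(d - 4)*(d + 2)*(d + 3)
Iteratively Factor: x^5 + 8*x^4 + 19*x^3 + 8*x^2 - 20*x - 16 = (x + 1)*(x^4 + 7*x^3 + 12*x^2 - 4*x - 16) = (x - 1)*(x + 1)*(x^3 + 8*x^2 + 20*x + 16) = (x - 1)*(x + 1)*(x + 2)*(x^2 + 6*x + 8) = (x - 1)*(x + 1)*(x + 2)*(x + 4)*(x + 2)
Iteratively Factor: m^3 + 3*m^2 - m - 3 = (m + 3)*(m^2 - 1) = (m + 1)*(m + 3)*(m - 1)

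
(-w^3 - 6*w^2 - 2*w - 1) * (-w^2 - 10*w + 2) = w^5 + 16*w^4 + 60*w^3 + 9*w^2 + 6*w - 2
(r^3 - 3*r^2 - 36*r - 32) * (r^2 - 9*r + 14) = r^5 - 12*r^4 + 5*r^3 + 250*r^2 - 216*r - 448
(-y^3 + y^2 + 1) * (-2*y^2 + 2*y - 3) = 2*y^5 - 4*y^4 + 5*y^3 - 5*y^2 + 2*y - 3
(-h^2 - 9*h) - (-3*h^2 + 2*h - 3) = 2*h^2 - 11*h + 3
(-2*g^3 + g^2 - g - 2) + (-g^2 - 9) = -2*g^3 - g - 11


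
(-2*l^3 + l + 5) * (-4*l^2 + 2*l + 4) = 8*l^5 - 4*l^4 - 12*l^3 - 18*l^2 + 14*l + 20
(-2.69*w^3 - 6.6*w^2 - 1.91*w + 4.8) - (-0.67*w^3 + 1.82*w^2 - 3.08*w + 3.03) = -2.02*w^3 - 8.42*w^2 + 1.17*w + 1.77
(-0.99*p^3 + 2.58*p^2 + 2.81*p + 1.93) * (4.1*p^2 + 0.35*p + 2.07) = -4.059*p^5 + 10.2315*p^4 + 10.3747*p^3 + 14.2371*p^2 + 6.4922*p + 3.9951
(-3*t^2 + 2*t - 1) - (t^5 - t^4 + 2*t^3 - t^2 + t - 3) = -t^5 + t^4 - 2*t^3 - 2*t^2 + t + 2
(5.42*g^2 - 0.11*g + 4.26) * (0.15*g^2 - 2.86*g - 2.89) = 0.813*g^4 - 15.5177*g^3 - 14.7102*g^2 - 11.8657*g - 12.3114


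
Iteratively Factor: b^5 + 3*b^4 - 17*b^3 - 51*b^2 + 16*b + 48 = (b - 4)*(b^4 + 7*b^3 + 11*b^2 - 7*b - 12) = (b - 4)*(b + 1)*(b^3 + 6*b^2 + 5*b - 12) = (b - 4)*(b + 1)*(b + 3)*(b^2 + 3*b - 4) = (b - 4)*(b - 1)*(b + 1)*(b + 3)*(b + 4)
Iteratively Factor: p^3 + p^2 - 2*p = (p - 1)*(p^2 + 2*p) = p*(p - 1)*(p + 2)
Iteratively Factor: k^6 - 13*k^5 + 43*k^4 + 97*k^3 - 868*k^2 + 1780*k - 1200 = (k - 5)*(k^5 - 8*k^4 + 3*k^3 + 112*k^2 - 308*k + 240) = (k - 5)*(k - 2)*(k^4 - 6*k^3 - 9*k^2 + 94*k - 120) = (k - 5)*(k - 3)*(k - 2)*(k^3 - 3*k^2 - 18*k + 40) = (k - 5)^2*(k - 3)*(k - 2)*(k^2 + 2*k - 8) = (k - 5)^2*(k - 3)*(k - 2)^2*(k + 4)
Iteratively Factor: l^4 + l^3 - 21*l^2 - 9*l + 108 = (l + 4)*(l^3 - 3*l^2 - 9*l + 27) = (l - 3)*(l + 4)*(l^2 - 9) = (l - 3)^2*(l + 4)*(l + 3)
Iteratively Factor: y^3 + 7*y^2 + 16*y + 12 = (y + 3)*(y^2 + 4*y + 4) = (y + 2)*(y + 3)*(y + 2)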